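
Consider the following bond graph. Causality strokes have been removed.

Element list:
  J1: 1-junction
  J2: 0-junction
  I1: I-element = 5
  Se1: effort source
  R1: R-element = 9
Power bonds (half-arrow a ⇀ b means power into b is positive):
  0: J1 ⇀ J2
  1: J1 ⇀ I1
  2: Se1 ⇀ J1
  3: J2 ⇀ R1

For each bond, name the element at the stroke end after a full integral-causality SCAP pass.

bond 2 |J1  (source Se1 imposes e)
bond 1 |I1  (I1: I, integral causality)
bond 0 |J1  (J1: bond 1 brought flow, rest push out)
bond 3 |J2  (J2: last free bond brings effort in)

bond 0 stroke at J1
bond 1 stroke at I1
bond 2 stroke at J1
bond 3 stroke at J2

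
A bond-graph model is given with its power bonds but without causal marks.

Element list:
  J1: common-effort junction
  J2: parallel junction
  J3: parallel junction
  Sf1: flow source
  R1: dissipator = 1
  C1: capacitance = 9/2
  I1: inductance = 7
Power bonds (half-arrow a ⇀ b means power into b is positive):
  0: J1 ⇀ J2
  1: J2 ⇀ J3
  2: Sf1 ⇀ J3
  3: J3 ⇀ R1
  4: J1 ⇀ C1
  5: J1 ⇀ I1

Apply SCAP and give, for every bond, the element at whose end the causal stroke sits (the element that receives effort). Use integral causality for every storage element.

β0 →J2
β1 →J3
β2 →Sf1
β3 →R1
β4 →J1
β5 →I1

#2 →Sf1  (source Sf1 imposes f)
#4 →J1  (C1: C, integral causality)
#0 →J2  (common-e at J1 fixed by 4)
#5 →I1  (common-e at J1 fixed by 4)
#1 →J3  (J2: bond 0 brought effort, rest push out)
#3 →R1  (J3 effort already set via bond 1)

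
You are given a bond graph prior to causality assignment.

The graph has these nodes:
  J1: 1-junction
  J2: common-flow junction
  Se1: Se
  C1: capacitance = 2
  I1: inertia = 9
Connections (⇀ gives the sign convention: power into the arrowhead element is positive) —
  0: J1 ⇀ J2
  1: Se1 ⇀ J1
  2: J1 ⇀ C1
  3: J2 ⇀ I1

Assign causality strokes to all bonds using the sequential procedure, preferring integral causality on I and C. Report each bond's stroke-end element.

β1 →J1  (source Se1 imposes e)
β2 →J1  (prefer integral on C1)
β0 →J2  (J1: last free bond brings flow in)
β3 →I1  (J2 needs exactly one f-in)

bond 0 →J2
bond 1 →J1
bond 2 →J1
bond 3 →I1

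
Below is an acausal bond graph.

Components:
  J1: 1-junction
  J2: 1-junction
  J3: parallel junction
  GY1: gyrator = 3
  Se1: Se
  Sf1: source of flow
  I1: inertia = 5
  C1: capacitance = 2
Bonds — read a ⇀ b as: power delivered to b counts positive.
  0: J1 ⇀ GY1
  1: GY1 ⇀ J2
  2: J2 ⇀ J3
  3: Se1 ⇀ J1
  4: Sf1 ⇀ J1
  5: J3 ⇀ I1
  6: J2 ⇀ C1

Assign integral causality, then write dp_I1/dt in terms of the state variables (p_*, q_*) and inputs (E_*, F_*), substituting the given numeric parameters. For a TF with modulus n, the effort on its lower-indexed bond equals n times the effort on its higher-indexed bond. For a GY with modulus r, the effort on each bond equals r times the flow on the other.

bond 3 |J1  (Se1 (Se) sets effort on bond)
bond 4 |Sf1  (Sf1 fixes flow; stroke at Sf1)
bond 0 |J1  (J1 flow already set via bond 4)
bond 1 |J2  (GY1 both-in/both-out from 0)
bond 5 |I1  (prefer integral on I1)
bond 2 |J3  (J3: last free bond brings effort in)
bond 6 |J2  (J2: bond 2 brought flow, rest push out)

dp_I1/dt = 3*F_Sf1 - q_C1/2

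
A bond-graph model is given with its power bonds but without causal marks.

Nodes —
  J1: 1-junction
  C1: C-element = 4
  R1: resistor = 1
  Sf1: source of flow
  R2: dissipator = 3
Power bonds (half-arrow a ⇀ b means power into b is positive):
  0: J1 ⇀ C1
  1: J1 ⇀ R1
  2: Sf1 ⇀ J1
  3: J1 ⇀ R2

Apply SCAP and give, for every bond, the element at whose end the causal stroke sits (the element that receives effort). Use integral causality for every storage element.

#2 stroke→Sf1  (source Sf1 imposes f)
#0 stroke→J1  (J1: bond 2 brought flow, rest push out)
#1 stroke→J1  (1-jn J1 has f-setter on 2)
#3 stroke→J1  (J1: bond 2 brought flow, rest push out)

b0 →J1
b1 →J1
b2 →Sf1
b3 →J1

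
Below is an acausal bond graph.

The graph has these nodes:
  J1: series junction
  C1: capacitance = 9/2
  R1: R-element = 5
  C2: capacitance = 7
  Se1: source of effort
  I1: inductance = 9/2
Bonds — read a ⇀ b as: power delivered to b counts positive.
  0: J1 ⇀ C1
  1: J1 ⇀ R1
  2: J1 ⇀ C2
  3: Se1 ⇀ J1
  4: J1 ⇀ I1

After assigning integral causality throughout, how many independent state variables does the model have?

bond 3 stroke→J1  (Se1 (Se) sets effort on bond)
bond 0 stroke→J1  (prefer integral on C1)
bond 2 stroke→J1  (C2 outputs effort q/C2)
bond 4 stroke→I1  (I1 integral (f out))
bond 1 stroke→J1  (common-f at J1 fixed by 4)

3  (C1, C2, I1 all integral)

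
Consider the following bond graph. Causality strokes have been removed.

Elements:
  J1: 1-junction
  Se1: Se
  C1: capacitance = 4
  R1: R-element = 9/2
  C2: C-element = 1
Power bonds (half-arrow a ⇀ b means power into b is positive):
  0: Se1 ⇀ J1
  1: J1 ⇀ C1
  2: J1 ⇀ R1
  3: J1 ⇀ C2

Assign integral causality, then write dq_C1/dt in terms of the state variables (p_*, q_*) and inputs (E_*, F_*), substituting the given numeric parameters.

dq_C1/dt = 2*E_Se1/9 - q_C1/18 - 2*q_C2/9

bond 0 |J1  (Se1 fixes effort; stroke away)
bond 1 |J1  (prefer integral on C1)
bond 3 |J1  (prefer integral on C2)
bond 2 |R1  (J1 needs exactly one f-in)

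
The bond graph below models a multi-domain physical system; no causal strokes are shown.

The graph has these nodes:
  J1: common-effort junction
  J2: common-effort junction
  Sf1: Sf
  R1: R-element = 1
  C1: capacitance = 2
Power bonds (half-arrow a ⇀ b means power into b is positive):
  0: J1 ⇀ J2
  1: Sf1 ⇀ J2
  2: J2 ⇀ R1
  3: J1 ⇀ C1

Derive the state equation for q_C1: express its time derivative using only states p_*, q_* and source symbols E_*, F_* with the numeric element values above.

β1 |Sf1  (Sf1: flow source, stroke at near end)
β3 |J1  (C1 integral (e out))
β0 |J2  (common-e at J1 fixed by 3)
β2 |R1  (0-jn J2 has e-setter on 0)

dq_C1/dt = F_Sf1 - q_C1/2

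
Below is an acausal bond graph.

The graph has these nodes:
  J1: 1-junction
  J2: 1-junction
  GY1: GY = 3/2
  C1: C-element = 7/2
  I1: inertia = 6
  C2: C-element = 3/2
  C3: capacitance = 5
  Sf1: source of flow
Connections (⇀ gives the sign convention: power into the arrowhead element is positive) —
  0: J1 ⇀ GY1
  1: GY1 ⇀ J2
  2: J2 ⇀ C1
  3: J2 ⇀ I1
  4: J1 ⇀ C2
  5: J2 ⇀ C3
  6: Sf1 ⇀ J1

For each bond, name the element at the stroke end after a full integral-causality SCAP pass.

β0 stroke at J1
β1 stroke at J2
β2 stroke at J2
β3 stroke at I1
β4 stroke at J1
β5 stroke at J2
β6 stroke at Sf1

β6 stroke→Sf1  (source Sf1 imposes f)
β0 stroke→J1  (1-jn J1 has f-setter on 6)
β4 stroke→J1  (J1: bond 6 brought flow, rest push out)
β1 stroke→J2  (GY1: gyrator matches bond 0)
β2 stroke→J2  (C1 outputs effort q/C1)
β3 stroke→I1  (prefer integral on I1)
β5 stroke→J2  (J2 flow already set via bond 3)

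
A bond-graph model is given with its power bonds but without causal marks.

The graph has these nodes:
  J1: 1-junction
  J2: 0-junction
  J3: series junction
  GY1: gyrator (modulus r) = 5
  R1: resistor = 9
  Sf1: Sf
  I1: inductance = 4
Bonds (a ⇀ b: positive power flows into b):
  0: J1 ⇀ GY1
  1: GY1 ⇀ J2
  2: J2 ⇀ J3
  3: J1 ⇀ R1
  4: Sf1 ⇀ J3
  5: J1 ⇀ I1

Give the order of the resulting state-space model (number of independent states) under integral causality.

1  (I1 all integral)

bond 4 stroke→Sf1  (source Sf1 imposes f)
bond 2 stroke→J3  (common-f at J3 fixed by 4)
bond 1 stroke→J2  (J2 needs exactly one e-in)
bond 0 stroke→J1  (GY1 both-in/both-out from 1)
bond 5 stroke→I1  (prefer integral on I1)
bond 3 stroke→J1  (J1 flow already set via bond 5)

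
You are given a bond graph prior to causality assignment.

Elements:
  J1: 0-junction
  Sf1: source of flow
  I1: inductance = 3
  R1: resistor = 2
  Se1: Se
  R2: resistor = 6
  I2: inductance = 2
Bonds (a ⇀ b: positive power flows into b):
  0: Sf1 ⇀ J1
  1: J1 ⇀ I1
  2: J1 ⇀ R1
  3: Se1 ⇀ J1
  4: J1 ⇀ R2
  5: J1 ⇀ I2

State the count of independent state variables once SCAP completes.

2  (I1, I2 all integral)

b0 →Sf1  (Sf1: flow source, stroke at near end)
b3 →J1  (source Se1 imposes e)
b1 →I1  (J1: bond 3 brought effort, rest push out)
b2 →R1  (0-jn J1 has e-setter on 3)
b4 →R2  (common-e at J1 fixed by 3)
b5 →I2  (J1: bond 3 brought effort, rest push out)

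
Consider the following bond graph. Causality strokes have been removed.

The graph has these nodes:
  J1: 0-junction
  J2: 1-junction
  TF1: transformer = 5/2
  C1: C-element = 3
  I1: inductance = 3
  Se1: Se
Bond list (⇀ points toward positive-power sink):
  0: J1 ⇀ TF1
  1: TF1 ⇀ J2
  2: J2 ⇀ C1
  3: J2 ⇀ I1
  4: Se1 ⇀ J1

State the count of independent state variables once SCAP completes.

#4 →J1  (Se1: effort source, stroke at far end)
#0 →TF1  (0-jn J1 has e-setter on 4)
#1 →J2  (TF TF1: opposite of bond 0)
#2 →J2  (prefer integral on C1)
#3 →I1  (J2: last free bond brings flow in)

2  (C1, I1 all integral)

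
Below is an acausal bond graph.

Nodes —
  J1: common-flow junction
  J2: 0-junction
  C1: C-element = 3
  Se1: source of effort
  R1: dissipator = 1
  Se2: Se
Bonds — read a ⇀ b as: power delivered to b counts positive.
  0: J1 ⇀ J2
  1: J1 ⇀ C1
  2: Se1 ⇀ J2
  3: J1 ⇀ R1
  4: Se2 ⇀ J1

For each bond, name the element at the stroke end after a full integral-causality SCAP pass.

β2 stroke at J2  (source Se1 imposes e)
β4 stroke at J1  (Se2 (Se) sets effort on bond)
β0 stroke at J1  (J2 effort already set via bond 2)
β1 stroke at J1  (C1 outputs effort q/C1)
β3 stroke at R1  (closing 1-jn rule on J1)

β0 stroke at J1
β1 stroke at J1
β2 stroke at J2
β3 stroke at R1
β4 stroke at J1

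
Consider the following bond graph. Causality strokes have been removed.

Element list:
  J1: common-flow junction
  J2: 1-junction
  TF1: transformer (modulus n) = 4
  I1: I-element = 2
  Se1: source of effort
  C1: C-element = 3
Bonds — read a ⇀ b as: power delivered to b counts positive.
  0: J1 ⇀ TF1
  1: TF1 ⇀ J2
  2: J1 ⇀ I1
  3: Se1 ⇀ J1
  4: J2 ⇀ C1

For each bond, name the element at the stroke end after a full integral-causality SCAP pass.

β3 |J1  (source Se1 imposes e)
β2 |I1  (prefer integral on I1)
β0 |J1  (1-jn J1 has f-setter on 2)
β1 |TF1  (TF1 one-in-one-out from 0)
β4 |J2  (J2: bond 1 brought flow, rest push out)

b0 |J1
b1 |TF1
b2 |I1
b3 |J1
b4 |J2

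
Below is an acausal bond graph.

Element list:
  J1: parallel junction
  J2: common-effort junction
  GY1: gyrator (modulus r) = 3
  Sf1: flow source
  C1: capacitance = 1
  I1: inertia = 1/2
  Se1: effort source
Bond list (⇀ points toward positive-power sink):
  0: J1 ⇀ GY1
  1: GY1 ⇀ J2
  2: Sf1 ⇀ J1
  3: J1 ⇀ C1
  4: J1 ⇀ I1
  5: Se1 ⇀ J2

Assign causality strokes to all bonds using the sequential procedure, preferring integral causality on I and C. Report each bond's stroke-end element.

β0 stroke→GY1
β1 stroke→GY1
β2 stroke→Sf1
β3 stroke→J1
β4 stroke→I1
β5 stroke→J2

β2 →Sf1  (source Sf1 imposes f)
β5 →J2  (Se1 fixes effort; stroke away)
β1 →GY1  (common-e at J2 fixed by 5)
β0 →GY1  (GY GY1: same side as bond 1)
β3 →J1  (C1: C, integral causality)
β4 →I1  (J1: bond 3 brought effort, rest push out)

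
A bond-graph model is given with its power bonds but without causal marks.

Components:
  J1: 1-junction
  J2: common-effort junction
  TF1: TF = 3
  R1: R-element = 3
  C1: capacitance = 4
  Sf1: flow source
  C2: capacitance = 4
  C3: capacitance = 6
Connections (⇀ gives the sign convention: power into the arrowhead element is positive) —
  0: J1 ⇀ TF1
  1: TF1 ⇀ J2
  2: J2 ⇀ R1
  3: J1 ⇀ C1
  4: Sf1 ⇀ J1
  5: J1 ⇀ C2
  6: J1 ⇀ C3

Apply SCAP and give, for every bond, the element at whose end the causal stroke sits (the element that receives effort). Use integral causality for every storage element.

β0 stroke→J1
β1 stroke→TF1
β2 stroke→J2
β3 stroke→J1
β4 stroke→Sf1
β5 stroke→J1
β6 stroke→J1

#4 stroke→Sf1  (Sf1 (Sf) sets flow on bond)
#0 stroke→J1  (J1: bond 4 brought flow, rest push out)
#3 stroke→J1  (1-jn J1 has f-setter on 4)
#5 stroke→J1  (J1 flow already set via bond 4)
#6 stroke→J1  (common-f at J1 fixed by 4)
#1 stroke→TF1  (TF1: transformer flips bond 0)
#2 stroke→J2  (closing 0-jn rule on J2)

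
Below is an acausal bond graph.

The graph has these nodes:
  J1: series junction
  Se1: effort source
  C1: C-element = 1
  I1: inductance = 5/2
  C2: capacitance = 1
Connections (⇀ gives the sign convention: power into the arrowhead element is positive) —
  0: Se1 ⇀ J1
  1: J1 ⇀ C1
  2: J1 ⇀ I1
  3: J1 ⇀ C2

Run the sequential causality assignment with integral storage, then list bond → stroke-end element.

#0 stroke at J1  (Se1 (Se) sets effort on bond)
#1 stroke at J1  (C1 outputs effort q/C1)
#2 stroke at I1  (I1 integral (f out))
#3 stroke at J1  (J1: bond 2 brought flow, rest push out)

#0 stroke at J1
#1 stroke at J1
#2 stroke at I1
#3 stroke at J1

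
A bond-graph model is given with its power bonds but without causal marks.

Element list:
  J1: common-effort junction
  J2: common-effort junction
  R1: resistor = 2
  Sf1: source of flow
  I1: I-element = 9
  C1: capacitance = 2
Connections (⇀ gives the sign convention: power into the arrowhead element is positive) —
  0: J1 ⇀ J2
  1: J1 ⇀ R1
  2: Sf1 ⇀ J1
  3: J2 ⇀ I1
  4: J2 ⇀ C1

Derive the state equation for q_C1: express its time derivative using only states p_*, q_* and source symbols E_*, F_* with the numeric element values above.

#2 stroke→Sf1  (Sf1 (Sf) sets flow on bond)
#3 stroke→I1  (I1 outputs flow p/I1)
#4 stroke→J2  (prefer integral on C1)
#0 stroke→J1  (common-e at J2 fixed by 4)
#1 stroke→R1  (J1 effort already set via bond 0)

dq_C1/dt = F_Sf1 - p_I1/9 - q_C1/4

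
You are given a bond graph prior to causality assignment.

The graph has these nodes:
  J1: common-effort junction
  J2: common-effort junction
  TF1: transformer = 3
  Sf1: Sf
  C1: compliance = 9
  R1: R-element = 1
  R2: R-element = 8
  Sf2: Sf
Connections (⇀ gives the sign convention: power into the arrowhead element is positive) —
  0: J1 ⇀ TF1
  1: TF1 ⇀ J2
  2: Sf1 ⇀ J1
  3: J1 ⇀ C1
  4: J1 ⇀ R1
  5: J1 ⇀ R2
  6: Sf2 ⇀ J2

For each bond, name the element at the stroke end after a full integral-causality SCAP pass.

b0 |TF1
b1 |J2
b2 |Sf1
b3 |J1
b4 |R1
b5 |R2
b6 |Sf2

b2 stroke→Sf1  (Sf1: flow source, stroke at near end)
b6 stroke→Sf2  (Sf2 (Sf) sets flow on bond)
b1 stroke→J2  (closing 0-jn rule on J2)
b0 stroke→TF1  (TF1 one-in-one-out from 1)
b3 stroke→J1  (C1 integral (e out))
b4 stroke→R1  (J1: bond 3 brought effort, rest push out)
b5 stroke→R2  (0-jn J1 has e-setter on 3)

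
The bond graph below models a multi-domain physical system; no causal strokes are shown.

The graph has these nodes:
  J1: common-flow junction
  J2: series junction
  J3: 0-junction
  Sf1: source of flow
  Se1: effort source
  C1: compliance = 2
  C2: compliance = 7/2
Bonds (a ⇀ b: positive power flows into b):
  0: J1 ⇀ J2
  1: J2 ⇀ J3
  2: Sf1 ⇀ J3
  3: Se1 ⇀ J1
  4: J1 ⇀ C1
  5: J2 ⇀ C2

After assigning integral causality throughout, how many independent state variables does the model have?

2  (C1, C2 all integral)

b2 |Sf1  (Sf1 (Sf) sets flow on bond)
b3 |J1  (Se1: effort source, stroke at far end)
b1 |J3  (closing 0-jn rule on J3)
b0 |J2  (1-jn J2 has f-setter on 1)
b5 |J2  (J2 flow already set via bond 1)
b4 |J1  (1-jn J1 has f-setter on 0)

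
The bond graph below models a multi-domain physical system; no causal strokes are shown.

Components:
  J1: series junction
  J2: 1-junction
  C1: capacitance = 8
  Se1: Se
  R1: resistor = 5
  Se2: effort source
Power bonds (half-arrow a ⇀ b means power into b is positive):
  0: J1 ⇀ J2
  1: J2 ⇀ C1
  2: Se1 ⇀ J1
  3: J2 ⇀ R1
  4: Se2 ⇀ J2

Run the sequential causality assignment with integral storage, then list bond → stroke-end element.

bond 0 →J2
bond 1 →J2
bond 2 →J1
bond 3 →R1
bond 4 →J2

#2 →J1  (Se1 (Se) sets effort on bond)
#4 →J2  (Se2 fixes effort; stroke away)
#0 →J2  (closing 1-jn rule on J1)
#1 →J2  (prefer integral on C1)
#3 →R1  (only one flow-in slot at J2)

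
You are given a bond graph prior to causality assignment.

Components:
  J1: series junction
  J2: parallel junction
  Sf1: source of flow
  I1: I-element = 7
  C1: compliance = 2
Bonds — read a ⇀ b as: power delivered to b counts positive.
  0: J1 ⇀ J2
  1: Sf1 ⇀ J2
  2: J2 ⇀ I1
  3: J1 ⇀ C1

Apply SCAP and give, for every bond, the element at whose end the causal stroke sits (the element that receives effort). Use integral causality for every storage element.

β1 →Sf1  (Sf1 fixes flow; stroke at Sf1)
β2 →I1  (I1 outputs flow p/I1)
β0 →J2  (closing 0-jn rule on J2)
β3 →J1  (common-f at J1 fixed by 0)

b0 |J2
b1 |Sf1
b2 |I1
b3 |J1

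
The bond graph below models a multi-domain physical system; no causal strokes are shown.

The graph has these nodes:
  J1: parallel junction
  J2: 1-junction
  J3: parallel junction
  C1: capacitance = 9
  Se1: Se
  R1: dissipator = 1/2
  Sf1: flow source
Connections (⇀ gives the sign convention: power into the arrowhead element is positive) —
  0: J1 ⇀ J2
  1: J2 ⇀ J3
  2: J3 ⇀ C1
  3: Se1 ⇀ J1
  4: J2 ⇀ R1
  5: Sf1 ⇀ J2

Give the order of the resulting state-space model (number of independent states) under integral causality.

b3 stroke→J1  (Se1 fixes effort; stroke away)
b5 stroke→Sf1  (source Sf1 imposes f)
b0 stroke→J2  (0-jn J1 has e-setter on 3)
b1 stroke→J2  (1-jn J2 has f-setter on 5)
b4 stroke→J2  (J2: bond 5 brought flow, rest push out)
b2 stroke→J3  (only one effort-in slot at J3)

1  (C1 all integral)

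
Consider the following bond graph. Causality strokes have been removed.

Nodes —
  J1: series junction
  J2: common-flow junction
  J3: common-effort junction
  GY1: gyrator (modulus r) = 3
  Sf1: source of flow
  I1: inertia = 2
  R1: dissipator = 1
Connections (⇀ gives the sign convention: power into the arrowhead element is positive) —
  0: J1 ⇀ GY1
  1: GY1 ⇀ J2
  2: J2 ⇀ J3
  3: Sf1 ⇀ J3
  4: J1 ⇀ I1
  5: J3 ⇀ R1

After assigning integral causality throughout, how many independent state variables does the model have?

β3 |Sf1  (source Sf1 imposes f)
β4 |I1  (prefer integral on I1)
β0 |J1  (J1 flow already set via bond 4)
β1 |J2  (through GY1, causality inverts; strokes same side of GY1)
β2 |J3  (J2: last free bond brings flow in)
β5 |R1  (common-e at J3 fixed by 2)

1  (I1 all integral)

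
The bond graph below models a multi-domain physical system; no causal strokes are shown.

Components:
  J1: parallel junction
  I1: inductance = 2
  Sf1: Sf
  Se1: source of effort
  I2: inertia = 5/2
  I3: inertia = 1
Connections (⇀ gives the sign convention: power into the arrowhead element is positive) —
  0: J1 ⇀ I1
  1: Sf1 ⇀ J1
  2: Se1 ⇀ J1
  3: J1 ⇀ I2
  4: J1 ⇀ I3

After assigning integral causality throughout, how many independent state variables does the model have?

b1 →Sf1  (Sf1 fixes flow; stroke at Sf1)
b2 →J1  (Se1 (Se) sets effort on bond)
b0 →I1  (common-e at J1 fixed by 2)
b3 →I2  (0-jn J1 has e-setter on 2)
b4 →I3  (common-e at J1 fixed by 2)

3  (I1, I2, I3 all integral)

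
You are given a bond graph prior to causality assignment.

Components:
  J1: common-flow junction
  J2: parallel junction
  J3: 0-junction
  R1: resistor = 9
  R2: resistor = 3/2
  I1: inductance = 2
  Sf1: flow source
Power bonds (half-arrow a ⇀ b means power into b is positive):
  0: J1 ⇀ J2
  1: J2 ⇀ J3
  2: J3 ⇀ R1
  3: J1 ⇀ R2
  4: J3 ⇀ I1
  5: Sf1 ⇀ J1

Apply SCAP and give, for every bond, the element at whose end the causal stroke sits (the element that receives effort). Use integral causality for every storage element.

#0 stroke at J1
#1 stroke at J2
#2 stroke at J3
#3 stroke at J1
#4 stroke at I1
#5 stroke at Sf1

bond 5 |Sf1  (source Sf1 imposes f)
bond 0 |J1  (1-jn J1 has f-setter on 5)
bond 3 |J1  (J1: bond 5 brought flow, rest push out)
bond 1 |J2  (only one effort-in slot at J2)
bond 4 |I1  (I1 outputs flow p/I1)
bond 2 |J3  (J3 needs exactly one e-in)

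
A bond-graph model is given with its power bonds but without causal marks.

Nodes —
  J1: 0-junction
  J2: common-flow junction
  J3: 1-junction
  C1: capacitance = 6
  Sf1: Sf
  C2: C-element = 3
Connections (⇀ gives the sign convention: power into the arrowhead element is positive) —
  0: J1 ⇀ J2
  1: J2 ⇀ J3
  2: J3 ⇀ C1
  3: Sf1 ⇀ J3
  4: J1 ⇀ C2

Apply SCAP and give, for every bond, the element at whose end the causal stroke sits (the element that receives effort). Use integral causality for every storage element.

bond 3 →Sf1  (source Sf1 imposes f)
bond 1 →J3  (common-f at J3 fixed by 3)
bond 2 →J3  (J3: bond 3 brought flow, rest push out)
bond 0 →J2  (J2 flow already set via bond 1)
bond 4 →J1  (J1: last free bond brings effort in)

β0 →J2
β1 →J3
β2 →J3
β3 →Sf1
β4 →J1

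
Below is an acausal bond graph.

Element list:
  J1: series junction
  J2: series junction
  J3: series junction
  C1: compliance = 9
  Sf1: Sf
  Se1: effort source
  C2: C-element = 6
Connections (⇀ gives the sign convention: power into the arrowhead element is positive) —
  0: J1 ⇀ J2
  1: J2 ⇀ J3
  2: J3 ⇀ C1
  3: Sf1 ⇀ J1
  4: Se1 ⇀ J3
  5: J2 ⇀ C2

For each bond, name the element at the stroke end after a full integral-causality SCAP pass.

b3 →Sf1  (source Sf1 imposes f)
b4 →J3  (Se1 fixes effort; stroke away)
b0 →J1  (1-jn J1 has f-setter on 3)
b1 →J2  (J2 flow already set via bond 0)
b5 →J2  (common-f at J2 fixed by 0)
b2 →J3  (J3: bond 1 brought flow, rest push out)

b0 →J1
b1 →J2
b2 →J3
b3 →Sf1
b4 →J3
b5 →J2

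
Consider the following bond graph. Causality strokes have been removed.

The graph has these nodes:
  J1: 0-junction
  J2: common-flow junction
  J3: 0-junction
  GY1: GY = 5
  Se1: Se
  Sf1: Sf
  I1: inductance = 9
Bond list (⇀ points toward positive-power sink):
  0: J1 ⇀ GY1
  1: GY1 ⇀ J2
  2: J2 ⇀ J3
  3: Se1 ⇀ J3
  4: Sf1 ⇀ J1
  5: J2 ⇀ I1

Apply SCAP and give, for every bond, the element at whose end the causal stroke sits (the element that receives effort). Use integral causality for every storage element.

bond 3 →J3  (Se1: effort source, stroke at far end)
bond 4 →Sf1  (Sf1 (Sf) sets flow on bond)
bond 0 →J1  (closing 0-jn rule on J1)
bond 2 →J2  (J3: bond 3 brought effort, rest push out)
bond 1 →J2  (GY GY1: same side as bond 0)
bond 5 →I1  (J2: last free bond brings flow in)

#0 →J1
#1 →J2
#2 →J2
#3 →J3
#4 →Sf1
#5 →I1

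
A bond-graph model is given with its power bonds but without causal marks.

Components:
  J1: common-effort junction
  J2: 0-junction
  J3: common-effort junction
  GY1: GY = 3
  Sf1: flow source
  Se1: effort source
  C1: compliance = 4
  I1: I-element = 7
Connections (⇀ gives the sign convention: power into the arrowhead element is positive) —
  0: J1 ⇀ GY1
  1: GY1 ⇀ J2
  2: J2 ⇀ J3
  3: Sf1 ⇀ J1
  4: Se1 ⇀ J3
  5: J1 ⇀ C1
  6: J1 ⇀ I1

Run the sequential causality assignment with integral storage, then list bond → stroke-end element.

β3 →Sf1  (Sf1 fixes flow; stroke at Sf1)
β4 →J3  (Se1 (Se) sets effort on bond)
β2 →J2  (J3 effort already set via bond 4)
β1 →GY1  (J2 effort already set via bond 2)
β0 →GY1  (GY1: gyrator matches bond 1)
β5 →J1  (C1 outputs effort q/C1)
β6 →I1  (0-jn J1 has e-setter on 5)

bond 0 →GY1
bond 1 →GY1
bond 2 →J2
bond 3 →Sf1
bond 4 →J3
bond 5 →J1
bond 6 →I1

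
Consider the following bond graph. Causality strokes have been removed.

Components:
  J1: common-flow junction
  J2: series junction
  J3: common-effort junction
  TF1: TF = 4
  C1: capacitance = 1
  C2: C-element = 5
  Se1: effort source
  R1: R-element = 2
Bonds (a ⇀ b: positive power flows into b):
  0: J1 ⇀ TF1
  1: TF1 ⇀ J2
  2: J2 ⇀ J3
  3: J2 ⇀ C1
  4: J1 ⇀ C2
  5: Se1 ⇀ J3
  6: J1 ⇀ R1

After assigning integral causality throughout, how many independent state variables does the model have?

b5 |J3  (Se1 (Se) sets effort on bond)
b2 |J2  (0-jn J3 has e-setter on 5)
b3 |J2  (C1: C, integral causality)
b1 |TF1  (J2 needs exactly one f-in)
b0 |J1  (TF1 one-in-one-out from 1)
b4 |J1  (C2 outputs effort q/C2)
b6 |R1  (J1: last free bond brings flow in)

2  (C1, C2 all integral)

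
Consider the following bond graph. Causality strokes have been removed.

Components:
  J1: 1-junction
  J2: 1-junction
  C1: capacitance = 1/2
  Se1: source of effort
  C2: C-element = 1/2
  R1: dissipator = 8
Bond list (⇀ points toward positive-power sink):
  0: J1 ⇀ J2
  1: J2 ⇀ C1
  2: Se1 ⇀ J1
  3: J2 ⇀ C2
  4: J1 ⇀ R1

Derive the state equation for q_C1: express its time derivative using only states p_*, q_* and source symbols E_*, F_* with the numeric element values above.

bond 2 stroke→J1  (Se1: effort source, stroke at far end)
bond 1 stroke→J2  (C1 integral (e out))
bond 3 stroke→J2  (C2 outputs effort q/C2)
bond 0 stroke→J1  (J2 needs exactly one f-in)
bond 4 stroke→R1  (J1 needs exactly one f-in)

dq_C1/dt = E_Se1/8 - q_C1/4 - q_C2/4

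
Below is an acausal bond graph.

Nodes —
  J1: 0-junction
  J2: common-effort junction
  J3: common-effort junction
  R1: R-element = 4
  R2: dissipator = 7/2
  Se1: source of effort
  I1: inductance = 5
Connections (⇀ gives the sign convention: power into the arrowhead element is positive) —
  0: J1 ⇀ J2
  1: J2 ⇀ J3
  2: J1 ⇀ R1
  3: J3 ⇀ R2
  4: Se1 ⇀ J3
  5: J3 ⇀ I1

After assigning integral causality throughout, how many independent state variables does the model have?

1  (I1 all integral)

#4 |J3  (Se1 (Se) sets effort on bond)
#1 |J2  (0-jn J3 has e-setter on 4)
#3 |R2  (J3 effort already set via bond 4)
#5 |I1  (J3: bond 4 brought effort, rest push out)
#0 |J1  (J2: bond 1 brought effort, rest push out)
#2 |R1  (J1: bond 0 brought effort, rest push out)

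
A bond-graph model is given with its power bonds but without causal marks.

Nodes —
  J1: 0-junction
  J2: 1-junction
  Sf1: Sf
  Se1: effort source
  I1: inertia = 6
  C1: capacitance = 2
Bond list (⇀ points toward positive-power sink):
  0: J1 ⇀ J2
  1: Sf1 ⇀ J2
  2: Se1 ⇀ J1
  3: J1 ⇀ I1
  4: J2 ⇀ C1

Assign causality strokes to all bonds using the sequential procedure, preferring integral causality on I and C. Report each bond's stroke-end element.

b1 stroke at Sf1  (Sf1 fixes flow; stroke at Sf1)
b2 stroke at J1  (Se1 (Se) sets effort on bond)
b0 stroke at J2  (common-e at J1 fixed by 2)
b3 stroke at I1  (0-jn J1 has e-setter on 2)
b4 stroke at J2  (1-jn J2 has f-setter on 1)

bond 0 stroke→J2
bond 1 stroke→Sf1
bond 2 stroke→J1
bond 3 stroke→I1
bond 4 stroke→J2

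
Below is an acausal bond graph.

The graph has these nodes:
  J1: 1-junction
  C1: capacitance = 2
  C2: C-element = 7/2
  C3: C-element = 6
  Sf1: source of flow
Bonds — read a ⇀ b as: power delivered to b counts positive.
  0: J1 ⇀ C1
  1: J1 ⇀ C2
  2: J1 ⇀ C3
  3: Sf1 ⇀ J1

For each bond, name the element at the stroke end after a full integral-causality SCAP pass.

bond 0 stroke at J1
bond 1 stroke at J1
bond 2 stroke at J1
bond 3 stroke at Sf1

bond 3 stroke at Sf1  (Sf1 (Sf) sets flow on bond)
bond 0 stroke at J1  (1-jn J1 has f-setter on 3)
bond 1 stroke at J1  (common-f at J1 fixed by 3)
bond 2 stroke at J1  (J1 flow already set via bond 3)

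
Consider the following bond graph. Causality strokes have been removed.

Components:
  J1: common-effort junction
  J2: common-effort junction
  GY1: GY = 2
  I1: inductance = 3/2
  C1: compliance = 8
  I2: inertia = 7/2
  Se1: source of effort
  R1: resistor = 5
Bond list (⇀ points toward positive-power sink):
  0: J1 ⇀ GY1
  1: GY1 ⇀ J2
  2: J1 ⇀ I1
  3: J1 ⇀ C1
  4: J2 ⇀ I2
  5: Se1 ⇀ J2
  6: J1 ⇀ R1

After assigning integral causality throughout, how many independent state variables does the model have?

3  (C1, I1, I2 all integral)

β5 stroke at J2  (Se1 fixes effort; stroke away)
β1 stroke at GY1  (common-e at J2 fixed by 5)
β4 stroke at I2  (J2: bond 5 brought effort, rest push out)
β0 stroke at GY1  (GY GY1: same side as bond 1)
β2 stroke at I1  (I1 outputs flow p/I1)
β3 stroke at J1  (C1 outputs effort q/C1)
β6 stroke at R1  (common-e at J1 fixed by 3)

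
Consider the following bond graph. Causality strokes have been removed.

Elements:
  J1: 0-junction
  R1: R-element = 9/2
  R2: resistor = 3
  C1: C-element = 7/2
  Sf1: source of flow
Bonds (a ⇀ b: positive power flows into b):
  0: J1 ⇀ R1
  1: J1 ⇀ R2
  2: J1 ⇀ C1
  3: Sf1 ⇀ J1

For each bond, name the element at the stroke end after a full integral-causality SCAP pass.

b3 →Sf1  (source Sf1 imposes f)
b2 →J1  (C1 integral (e out))
b0 →R1  (J1 effort already set via bond 2)
b1 →R2  (0-jn J1 has e-setter on 2)

bond 0 →R1
bond 1 →R2
bond 2 →J1
bond 3 →Sf1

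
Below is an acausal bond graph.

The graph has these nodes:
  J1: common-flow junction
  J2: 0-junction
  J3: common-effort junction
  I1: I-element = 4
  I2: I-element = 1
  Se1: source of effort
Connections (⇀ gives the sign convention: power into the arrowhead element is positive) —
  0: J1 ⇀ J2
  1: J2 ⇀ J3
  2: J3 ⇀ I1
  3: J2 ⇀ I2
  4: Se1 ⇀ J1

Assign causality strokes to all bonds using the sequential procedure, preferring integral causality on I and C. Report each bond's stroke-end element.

b4 →J1  (Se1 fixes effort; stroke away)
b0 →J2  (J1 needs exactly one f-in)
b1 →J3  (common-e at J2 fixed by 0)
b3 →I2  (J2 effort already set via bond 0)
b2 →I1  (0-jn J3 has e-setter on 1)

#0 →J2
#1 →J3
#2 →I1
#3 →I2
#4 →J1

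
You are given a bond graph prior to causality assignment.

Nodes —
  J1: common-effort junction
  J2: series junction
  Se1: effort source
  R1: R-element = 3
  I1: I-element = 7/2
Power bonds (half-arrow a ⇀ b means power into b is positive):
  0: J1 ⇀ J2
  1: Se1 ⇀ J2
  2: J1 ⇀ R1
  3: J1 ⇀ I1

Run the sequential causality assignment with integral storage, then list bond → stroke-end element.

#1 stroke at J2  (Se1 (Se) sets effort on bond)
#0 stroke at J1  (only one flow-in slot at J2)
#2 stroke at R1  (common-e at J1 fixed by 0)
#3 stroke at I1  (0-jn J1 has e-setter on 0)

b0 →J1
b1 →J2
b2 →R1
b3 →I1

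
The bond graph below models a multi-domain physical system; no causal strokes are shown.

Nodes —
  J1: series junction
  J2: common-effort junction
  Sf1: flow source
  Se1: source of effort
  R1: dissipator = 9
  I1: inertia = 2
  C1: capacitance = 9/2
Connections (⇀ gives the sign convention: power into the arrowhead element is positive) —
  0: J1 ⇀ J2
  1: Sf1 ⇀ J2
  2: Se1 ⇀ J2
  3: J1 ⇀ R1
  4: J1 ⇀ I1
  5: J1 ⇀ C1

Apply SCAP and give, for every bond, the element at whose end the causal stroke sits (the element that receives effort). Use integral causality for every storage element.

b1 →Sf1  (source Sf1 imposes f)
b2 →J2  (Se1: effort source, stroke at far end)
b0 →J1  (common-e at J2 fixed by 2)
b4 →I1  (I1 outputs flow p/I1)
b3 →J1  (J1 flow already set via bond 4)
b5 →J1  (common-f at J1 fixed by 4)

β0 stroke at J1
β1 stroke at Sf1
β2 stroke at J2
β3 stroke at J1
β4 stroke at I1
β5 stroke at J1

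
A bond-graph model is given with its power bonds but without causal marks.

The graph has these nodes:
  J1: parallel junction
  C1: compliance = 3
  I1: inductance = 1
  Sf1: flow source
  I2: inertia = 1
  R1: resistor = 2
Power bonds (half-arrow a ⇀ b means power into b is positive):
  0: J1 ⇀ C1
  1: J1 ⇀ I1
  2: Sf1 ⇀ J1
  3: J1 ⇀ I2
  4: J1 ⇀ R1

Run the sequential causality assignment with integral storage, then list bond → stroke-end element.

b2 stroke at Sf1  (source Sf1 imposes f)
b0 stroke at J1  (C1: C, integral causality)
b1 stroke at I1  (0-jn J1 has e-setter on 0)
b3 stroke at I2  (common-e at J1 fixed by 0)
b4 stroke at R1  (common-e at J1 fixed by 0)

b0 stroke→J1
b1 stroke→I1
b2 stroke→Sf1
b3 stroke→I2
b4 stroke→R1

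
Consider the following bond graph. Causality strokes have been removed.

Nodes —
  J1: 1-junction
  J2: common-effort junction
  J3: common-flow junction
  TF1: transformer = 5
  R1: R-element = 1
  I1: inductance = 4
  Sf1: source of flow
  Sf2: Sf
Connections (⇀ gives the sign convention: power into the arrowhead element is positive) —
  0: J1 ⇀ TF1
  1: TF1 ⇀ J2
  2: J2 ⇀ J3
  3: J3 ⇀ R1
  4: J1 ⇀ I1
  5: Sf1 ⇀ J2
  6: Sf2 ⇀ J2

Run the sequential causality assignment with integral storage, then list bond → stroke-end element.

#5 stroke→Sf1  (Sf1 fixes flow; stroke at Sf1)
#6 stroke→Sf2  (Sf2 (Sf) sets flow on bond)
#4 stroke→I1  (I1 outputs flow p/I1)
#0 stroke→J1  (J1: bond 4 brought flow, rest push out)
#1 stroke→TF1  (TF1: transformer flips bond 0)
#2 stroke→J2  (closing 0-jn rule on J2)
#3 stroke→J3  (J3: bond 2 brought flow, rest push out)

β0 stroke→J1
β1 stroke→TF1
β2 stroke→J2
β3 stroke→J3
β4 stroke→I1
β5 stroke→Sf1
β6 stroke→Sf2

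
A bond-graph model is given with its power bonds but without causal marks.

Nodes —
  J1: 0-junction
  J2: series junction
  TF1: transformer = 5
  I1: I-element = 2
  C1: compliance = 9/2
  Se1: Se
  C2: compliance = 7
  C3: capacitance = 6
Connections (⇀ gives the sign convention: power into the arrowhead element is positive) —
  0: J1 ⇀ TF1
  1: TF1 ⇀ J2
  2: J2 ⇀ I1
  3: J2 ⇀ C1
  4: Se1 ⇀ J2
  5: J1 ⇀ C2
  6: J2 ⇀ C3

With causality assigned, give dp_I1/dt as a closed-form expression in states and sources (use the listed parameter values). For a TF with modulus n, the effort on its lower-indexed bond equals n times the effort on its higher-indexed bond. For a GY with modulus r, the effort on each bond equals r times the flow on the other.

bond 4 →J2  (Se1 fixes effort; stroke away)
bond 2 →I1  (I1: I, integral causality)
bond 1 →J2  (common-f at J2 fixed by 2)
bond 3 →J2  (J2 flow already set via bond 2)
bond 6 →J2  (J2: bond 2 brought flow, rest push out)
bond 0 →TF1  (TF1: transformer flips bond 1)
bond 5 →J1  (closing 0-jn rule on J1)

dp_I1/dt = E_Se1 - 2*q_C1/9 + q_C2/35 - q_C3/6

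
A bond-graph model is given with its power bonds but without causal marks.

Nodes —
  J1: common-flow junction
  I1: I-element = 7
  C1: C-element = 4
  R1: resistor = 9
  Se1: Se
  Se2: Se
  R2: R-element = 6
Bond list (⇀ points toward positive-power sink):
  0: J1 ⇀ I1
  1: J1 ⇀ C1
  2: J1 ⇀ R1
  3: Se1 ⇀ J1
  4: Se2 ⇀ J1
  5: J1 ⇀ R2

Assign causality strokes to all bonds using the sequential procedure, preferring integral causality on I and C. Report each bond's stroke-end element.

β3 stroke→J1  (Se1 fixes effort; stroke away)
β4 stroke→J1  (Se2: effort source, stroke at far end)
β0 stroke→I1  (prefer integral on I1)
β1 stroke→J1  (common-f at J1 fixed by 0)
β2 stroke→J1  (J1 flow already set via bond 0)
β5 stroke→J1  (J1: bond 0 brought flow, rest push out)

#0 |I1
#1 |J1
#2 |J1
#3 |J1
#4 |J1
#5 |J1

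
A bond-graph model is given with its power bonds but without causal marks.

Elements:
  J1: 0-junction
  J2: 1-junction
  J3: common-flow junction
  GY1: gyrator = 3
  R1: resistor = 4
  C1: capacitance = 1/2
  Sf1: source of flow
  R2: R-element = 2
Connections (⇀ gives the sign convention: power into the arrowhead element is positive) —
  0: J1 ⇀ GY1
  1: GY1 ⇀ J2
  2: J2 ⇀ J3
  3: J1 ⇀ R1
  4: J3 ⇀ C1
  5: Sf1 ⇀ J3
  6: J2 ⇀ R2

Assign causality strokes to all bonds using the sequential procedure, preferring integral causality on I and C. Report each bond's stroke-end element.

#5 |Sf1  (Sf1 (Sf) sets flow on bond)
#2 |J3  (J3: bond 5 brought flow, rest push out)
#4 |J3  (common-f at J3 fixed by 5)
#1 |J2  (common-f at J2 fixed by 2)
#6 |J2  (J2 flow already set via bond 2)
#0 |J1  (through GY1, causality inverts; strokes same side of GY1)
#3 |R1  (J1 effort already set via bond 0)

#0 |J1
#1 |J2
#2 |J3
#3 |R1
#4 |J3
#5 |Sf1
#6 |J2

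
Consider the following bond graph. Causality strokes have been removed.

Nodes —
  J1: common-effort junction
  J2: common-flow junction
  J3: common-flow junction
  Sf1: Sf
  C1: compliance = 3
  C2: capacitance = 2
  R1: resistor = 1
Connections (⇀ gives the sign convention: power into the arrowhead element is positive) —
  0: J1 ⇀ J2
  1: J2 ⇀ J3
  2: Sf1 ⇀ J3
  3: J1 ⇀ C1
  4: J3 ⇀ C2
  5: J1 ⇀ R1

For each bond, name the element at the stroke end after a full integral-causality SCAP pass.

bond 2 |Sf1  (Sf1: flow source, stroke at near end)
bond 1 |J3  (1-jn J3 has f-setter on 2)
bond 4 |J3  (common-f at J3 fixed by 2)
bond 0 |J2  (1-jn J2 has f-setter on 1)
bond 3 |J1  (C1 outputs effort q/C1)
bond 5 |R1  (J1: bond 3 brought effort, rest push out)

b0 stroke at J2
b1 stroke at J3
b2 stroke at Sf1
b3 stroke at J1
b4 stroke at J3
b5 stroke at R1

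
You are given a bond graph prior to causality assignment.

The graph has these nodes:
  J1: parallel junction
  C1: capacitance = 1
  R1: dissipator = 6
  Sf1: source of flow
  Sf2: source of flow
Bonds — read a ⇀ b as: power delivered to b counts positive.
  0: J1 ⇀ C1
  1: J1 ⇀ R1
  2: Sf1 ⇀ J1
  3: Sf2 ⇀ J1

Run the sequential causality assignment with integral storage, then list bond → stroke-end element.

b0 →J1
b1 →R1
b2 →Sf1
b3 →Sf2

β2 stroke at Sf1  (Sf1: flow source, stroke at near end)
β3 stroke at Sf2  (source Sf2 imposes f)
β0 stroke at J1  (prefer integral on C1)
β1 stroke at R1  (0-jn J1 has e-setter on 0)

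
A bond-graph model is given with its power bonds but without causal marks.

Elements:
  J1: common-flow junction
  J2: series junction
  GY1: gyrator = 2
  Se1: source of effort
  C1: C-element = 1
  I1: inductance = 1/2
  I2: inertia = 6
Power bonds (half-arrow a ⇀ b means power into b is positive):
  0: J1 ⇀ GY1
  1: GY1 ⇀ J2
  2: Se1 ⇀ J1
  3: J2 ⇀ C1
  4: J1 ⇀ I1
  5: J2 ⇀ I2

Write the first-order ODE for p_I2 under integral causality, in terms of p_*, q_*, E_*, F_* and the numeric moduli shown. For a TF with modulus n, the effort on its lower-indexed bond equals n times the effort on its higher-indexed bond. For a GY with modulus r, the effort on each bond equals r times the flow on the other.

#2 |J1  (Se1: effort source, stroke at far end)
#3 |J2  (C1 outputs effort q/C1)
#4 |I1  (prefer integral on I1)
#0 |J1  (common-f at J1 fixed by 4)
#1 |J2  (GY GY1: same side as bond 0)
#5 |I2  (J2 needs exactly one f-in)

dp_I2/dt = 4*p_I1 - q_C1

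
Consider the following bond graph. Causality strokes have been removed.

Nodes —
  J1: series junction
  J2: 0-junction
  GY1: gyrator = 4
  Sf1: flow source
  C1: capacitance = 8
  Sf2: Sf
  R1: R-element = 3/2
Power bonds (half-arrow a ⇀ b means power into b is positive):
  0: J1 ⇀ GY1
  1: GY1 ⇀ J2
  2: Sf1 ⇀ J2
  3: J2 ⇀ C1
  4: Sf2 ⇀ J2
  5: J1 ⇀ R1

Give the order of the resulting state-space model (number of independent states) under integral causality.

β2 |Sf1  (Sf1 fixes flow; stroke at Sf1)
β4 |Sf2  (Sf2: flow source, stroke at near end)
β3 |J2  (C1 integral (e out))
β1 |GY1  (J2: bond 3 brought effort, rest push out)
β0 |GY1  (GY1: gyrator matches bond 1)
β5 |J1  (common-f at J1 fixed by 0)

1  (C1 all integral)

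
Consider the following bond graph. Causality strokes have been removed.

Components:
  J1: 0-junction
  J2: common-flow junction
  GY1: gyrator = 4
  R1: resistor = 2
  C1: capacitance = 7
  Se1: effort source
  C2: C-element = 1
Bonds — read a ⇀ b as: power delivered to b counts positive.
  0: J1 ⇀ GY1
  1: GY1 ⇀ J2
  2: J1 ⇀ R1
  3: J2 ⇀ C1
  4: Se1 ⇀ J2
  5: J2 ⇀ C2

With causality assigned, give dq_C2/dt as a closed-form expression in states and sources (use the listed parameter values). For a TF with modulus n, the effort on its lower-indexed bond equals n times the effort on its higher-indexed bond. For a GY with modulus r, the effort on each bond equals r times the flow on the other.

dq_C2/dt = E_Se1/8 - q_C1/56 - q_C2/8

#4 stroke at J2  (Se1: effort source, stroke at far end)
#3 stroke at J2  (C1 integral (e out))
#5 stroke at J2  (C2 outputs effort q/C2)
#1 stroke at GY1  (J2: last free bond brings flow in)
#0 stroke at GY1  (GY1: gyrator matches bond 1)
#2 stroke at J1  (J1: last free bond brings effort in)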